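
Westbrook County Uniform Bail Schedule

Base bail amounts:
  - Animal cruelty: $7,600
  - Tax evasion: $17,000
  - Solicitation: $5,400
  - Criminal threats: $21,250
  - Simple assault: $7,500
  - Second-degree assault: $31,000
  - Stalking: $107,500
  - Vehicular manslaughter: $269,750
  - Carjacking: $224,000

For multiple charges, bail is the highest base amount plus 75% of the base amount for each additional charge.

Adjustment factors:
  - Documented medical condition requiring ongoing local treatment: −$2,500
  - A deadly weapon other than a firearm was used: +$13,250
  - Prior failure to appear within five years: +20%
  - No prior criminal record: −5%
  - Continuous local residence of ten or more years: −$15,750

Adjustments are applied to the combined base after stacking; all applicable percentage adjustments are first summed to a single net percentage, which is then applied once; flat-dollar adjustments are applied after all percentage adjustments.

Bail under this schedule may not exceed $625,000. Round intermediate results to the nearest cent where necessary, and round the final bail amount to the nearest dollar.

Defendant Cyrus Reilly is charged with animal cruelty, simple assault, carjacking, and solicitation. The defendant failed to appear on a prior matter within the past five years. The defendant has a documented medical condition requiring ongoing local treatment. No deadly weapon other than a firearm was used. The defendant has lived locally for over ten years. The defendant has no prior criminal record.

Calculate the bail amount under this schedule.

Base amounts from the schedule: animal cruelty $7,600; simple assault $7,500; carjacking $224,000; solicitation $5,400.
Stacking rule: highest base plus 75% of each additional charge. Highest is carjacking at $224,000. Additional: $7,600 × 75% = $5,700; $7,500 × 75% = $5,625; $5,400 × 75% = $4,050. Combined base = $224,000 + $15,375 = $239,375.
Net percentage adjustment: +20% −5% = +15%. $239,375 × 1.15 = $275,281.25.
Documented medical condition requiring ongoing local treatment (−$2,500 flat): $275,281.25 − $2,500 = $272,781.25.
Continuous local residence of ten or more years (−$15,750 flat): $272,781.25 − $15,750 = $257,031.25.
$257,031.25 is within the $625,000 maximum.
Rounded to the nearest dollar: $257,031.

$257,031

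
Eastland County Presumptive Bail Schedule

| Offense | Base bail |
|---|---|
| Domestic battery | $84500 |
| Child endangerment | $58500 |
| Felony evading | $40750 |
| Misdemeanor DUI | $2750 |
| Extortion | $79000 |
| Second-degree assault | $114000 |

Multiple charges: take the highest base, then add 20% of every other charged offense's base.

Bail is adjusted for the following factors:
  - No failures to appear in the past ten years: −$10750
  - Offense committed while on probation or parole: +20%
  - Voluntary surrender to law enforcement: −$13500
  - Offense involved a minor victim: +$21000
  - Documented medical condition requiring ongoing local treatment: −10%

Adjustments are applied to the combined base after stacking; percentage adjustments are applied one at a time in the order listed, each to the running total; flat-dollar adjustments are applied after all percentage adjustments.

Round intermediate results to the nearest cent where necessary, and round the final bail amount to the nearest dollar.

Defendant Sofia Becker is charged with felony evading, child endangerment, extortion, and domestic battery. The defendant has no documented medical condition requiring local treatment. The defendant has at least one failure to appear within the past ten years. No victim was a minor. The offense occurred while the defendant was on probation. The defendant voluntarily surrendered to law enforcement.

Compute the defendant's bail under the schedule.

Base amounts from the schedule: felony evading $40750; child endangerment $58500; extortion $79000; domestic battery $84500.
Stacking rule: highest base plus 20% of each additional charge. Highest is domestic battery at $84500. Additional: $40750 × 20% = $8150; $58500 × 20% = $11700; $79000 × 20% = $15800. Combined base = $84500 + $35650 = $120150.
Offense committed while on probation or parole (+20%): $120150 × 1.2 = $144180.
Voluntary surrender to law enforcement (−$13500 flat): $144180 − $13500 = $130680.

$130680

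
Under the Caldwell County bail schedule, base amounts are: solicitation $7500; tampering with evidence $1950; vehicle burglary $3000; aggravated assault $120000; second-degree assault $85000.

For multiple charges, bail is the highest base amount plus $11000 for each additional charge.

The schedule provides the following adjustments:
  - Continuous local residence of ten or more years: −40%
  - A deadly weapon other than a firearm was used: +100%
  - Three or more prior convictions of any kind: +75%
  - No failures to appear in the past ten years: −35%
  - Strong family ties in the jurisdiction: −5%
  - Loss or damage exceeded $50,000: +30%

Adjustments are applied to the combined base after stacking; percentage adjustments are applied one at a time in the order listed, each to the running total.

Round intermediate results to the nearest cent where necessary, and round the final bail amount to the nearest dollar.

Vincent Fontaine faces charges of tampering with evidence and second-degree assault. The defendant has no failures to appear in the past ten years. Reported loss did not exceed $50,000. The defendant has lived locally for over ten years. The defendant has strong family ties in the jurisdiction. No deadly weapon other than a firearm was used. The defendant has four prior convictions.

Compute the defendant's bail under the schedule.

$62244

Base amounts from the schedule: tampering with evidence $1950; second-degree assault $85000.
Stacking rule: highest base plus $11000 per additional charge. Highest is second-degree assault at $85000; 1 additional charge → +$11000. Combined base = $96000.
Continuous local residence of ten or more years (−40%): $96000 × 0.6 = $57600.
Three or more prior convictions of any kind (+75%): $57600 × 1.75 = $100800.
No failures to appear in the past ten years (−35%): $100800 × 0.65 = $65520.
Strong family ties in the jurisdiction (−5%): $65520 × 0.95 = $62244.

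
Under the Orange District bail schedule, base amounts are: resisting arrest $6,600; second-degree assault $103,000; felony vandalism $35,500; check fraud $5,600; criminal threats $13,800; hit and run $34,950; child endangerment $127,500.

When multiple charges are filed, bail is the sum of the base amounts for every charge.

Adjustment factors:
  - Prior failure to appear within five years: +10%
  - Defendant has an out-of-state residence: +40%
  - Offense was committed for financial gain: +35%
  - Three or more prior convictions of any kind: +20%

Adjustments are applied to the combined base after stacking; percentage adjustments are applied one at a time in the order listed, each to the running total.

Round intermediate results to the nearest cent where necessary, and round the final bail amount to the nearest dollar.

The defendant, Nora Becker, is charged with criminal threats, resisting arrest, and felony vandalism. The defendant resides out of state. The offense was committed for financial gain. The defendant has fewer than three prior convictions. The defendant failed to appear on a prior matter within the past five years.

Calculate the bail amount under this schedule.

Base amounts from the schedule: criminal threats $13,800; resisting arrest $6,600; felony vandalism $35,500.
Stacking rule: sum of all bases. $13,800 + $6,600 + $35,500 = $55,900.
Prior failure to appear within five years (+10%): $55,900 × 1.1 = $61,490.
Defendant has an out-of-state residence (+40%): $61,490 × 1.4 = $86,086.
Offense was committed for financial gain (+35%): $86,086 × 1.35 = $116,216.10.
Rounded to the nearest dollar: $116,216.

$116,216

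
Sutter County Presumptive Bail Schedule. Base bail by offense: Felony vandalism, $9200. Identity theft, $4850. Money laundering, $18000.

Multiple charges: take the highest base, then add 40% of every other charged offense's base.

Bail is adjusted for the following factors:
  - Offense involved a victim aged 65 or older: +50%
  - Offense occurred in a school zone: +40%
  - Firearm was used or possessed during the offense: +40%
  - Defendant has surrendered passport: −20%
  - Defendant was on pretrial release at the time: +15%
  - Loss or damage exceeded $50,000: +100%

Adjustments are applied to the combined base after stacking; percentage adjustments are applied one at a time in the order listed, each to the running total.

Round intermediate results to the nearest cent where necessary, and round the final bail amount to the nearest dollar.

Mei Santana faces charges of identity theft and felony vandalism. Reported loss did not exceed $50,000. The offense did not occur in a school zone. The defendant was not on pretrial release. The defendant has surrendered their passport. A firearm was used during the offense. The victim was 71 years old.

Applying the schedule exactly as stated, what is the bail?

$18715

Base amounts from the schedule: identity theft $4850; felony vandalism $9200.
Stacking rule: highest base plus 40% of each additional charge. Highest is felony vandalism at $9200. Additional: $4850 × 40% = $1940. Combined base = $9200 + $1940 = $11140.
Offense involved a victim aged 65 or older (+50%): $11140 × 1.5 = $16710.
Firearm was used or possessed during the offense (+40%): $16710 × 1.4 = $23394.
Defendant has surrendered passport (−20%): $23394 × 0.8 = $18715.20.
Rounded to the nearest dollar: $18715.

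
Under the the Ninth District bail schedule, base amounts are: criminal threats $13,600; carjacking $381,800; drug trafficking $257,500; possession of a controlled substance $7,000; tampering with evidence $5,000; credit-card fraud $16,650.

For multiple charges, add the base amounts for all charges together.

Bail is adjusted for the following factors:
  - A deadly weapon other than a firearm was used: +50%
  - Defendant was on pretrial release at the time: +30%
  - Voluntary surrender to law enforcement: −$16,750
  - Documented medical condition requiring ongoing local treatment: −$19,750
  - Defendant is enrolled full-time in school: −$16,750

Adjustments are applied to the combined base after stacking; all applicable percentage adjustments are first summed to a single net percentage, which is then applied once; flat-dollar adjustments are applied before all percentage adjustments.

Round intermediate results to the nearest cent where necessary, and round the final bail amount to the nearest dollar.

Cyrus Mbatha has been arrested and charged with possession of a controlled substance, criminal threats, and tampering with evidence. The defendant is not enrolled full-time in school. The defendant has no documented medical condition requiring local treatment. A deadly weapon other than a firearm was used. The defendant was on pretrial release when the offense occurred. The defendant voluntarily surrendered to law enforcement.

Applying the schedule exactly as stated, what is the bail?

Base amounts from the schedule: possession of a controlled substance $7,000; criminal threats $13,600; tampering with evidence $5,000.
Stacking rule: sum of all bases. $7,000 + $13,600 + $5,000 = $25,600.
Voluntary surrender to law enforcement (−$16,750 flat): $25,600 − $16,750 = $8,850.
Net percentage adjustment: +50% +30% = +80%. $8,850 × 1.8 = $15,930.

$15,930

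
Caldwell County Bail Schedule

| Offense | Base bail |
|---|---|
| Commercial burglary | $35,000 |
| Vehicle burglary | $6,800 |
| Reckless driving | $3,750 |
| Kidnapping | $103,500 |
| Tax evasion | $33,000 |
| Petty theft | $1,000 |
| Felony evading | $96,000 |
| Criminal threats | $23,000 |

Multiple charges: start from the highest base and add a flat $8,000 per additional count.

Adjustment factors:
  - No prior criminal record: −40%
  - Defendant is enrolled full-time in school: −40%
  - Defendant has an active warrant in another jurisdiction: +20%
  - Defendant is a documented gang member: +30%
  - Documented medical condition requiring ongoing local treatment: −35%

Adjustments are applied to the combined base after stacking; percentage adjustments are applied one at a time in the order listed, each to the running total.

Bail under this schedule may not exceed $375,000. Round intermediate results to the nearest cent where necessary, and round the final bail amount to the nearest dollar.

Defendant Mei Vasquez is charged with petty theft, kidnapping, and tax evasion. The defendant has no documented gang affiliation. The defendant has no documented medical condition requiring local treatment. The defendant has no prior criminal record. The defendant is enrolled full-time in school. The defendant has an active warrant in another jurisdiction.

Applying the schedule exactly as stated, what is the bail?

$51,624

Base amounts from the schedule: petty theft $1,000; kidnapping $103,500; tax evasion $33,000.
Stacking rule: highest base plus $8,000 per additional charge. Highest is kidnapping at $103,500; 2 additional charges → +$16,000. Combined base = $119,500.
No prior criminal record (−40%): $119,500 × 0.6 = $71,700.
Defendant is enrolled full-time in school (−40%): $71,700 × 0.6 = $43,020.
Defendant has an active warrant in another jurisdiction (+20%): $43,020 × 1.2 = $51,624.
$51,624 is within the $375,000 maximum.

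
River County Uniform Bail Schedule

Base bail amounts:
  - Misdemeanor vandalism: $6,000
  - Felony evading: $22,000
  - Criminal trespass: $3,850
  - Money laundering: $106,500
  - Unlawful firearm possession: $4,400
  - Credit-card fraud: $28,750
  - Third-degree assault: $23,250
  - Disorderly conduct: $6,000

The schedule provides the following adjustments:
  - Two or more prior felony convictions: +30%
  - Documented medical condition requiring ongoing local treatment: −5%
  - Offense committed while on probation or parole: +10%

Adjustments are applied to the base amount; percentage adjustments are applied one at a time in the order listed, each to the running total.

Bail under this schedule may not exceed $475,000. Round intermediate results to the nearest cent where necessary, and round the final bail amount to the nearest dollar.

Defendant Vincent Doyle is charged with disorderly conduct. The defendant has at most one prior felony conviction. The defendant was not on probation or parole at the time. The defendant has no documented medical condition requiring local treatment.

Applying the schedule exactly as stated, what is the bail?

Base amounts from the schedule: disorderly conduct $6,000.
Single charge. Combined base = $6,000.
No adjustment factors apply to this defendant.
$6,000 is within the $475,000 maximum.

$6,000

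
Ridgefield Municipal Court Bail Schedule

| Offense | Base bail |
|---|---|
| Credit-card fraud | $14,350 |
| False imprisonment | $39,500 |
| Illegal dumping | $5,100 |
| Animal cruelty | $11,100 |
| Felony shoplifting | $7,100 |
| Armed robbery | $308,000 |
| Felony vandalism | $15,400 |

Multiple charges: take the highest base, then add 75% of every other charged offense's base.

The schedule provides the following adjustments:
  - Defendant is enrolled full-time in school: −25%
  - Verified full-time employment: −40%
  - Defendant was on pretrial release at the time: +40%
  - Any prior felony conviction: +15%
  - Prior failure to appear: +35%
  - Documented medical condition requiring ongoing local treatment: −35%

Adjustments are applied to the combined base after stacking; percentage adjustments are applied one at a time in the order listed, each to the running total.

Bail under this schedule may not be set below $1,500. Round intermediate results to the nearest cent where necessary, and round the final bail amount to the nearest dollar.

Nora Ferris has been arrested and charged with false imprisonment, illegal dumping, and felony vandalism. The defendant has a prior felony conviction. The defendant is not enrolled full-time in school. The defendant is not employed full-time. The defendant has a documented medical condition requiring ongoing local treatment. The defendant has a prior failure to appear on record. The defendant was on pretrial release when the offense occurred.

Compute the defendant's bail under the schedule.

Base amounts from the schedule: false imprisonment $39,500; illegal dumping $5,100; felony vandalism $15,400.
Stacking rule: highest base plus 75% of each additional charge. Highest is false imprisonment at $39,500. Additional: $5,100 × 75% = $3,825; $15,400 × 75% = $11,550. Combined base = $39,500 + $15,375 = $54,875.
Defendant was on pretrial release at the time (+40%): $54,875 × 1.4 = $76,825.
Any prior felony conviction (+15%): $76,825 × 1.15 = $88,348.75.
Prior failure to appear (+35%): $88,348.75 × 1.35 = $119,270.81.
Documented medical condition requiring ongoing local treatment (−35%): $119,270.81 × 0.65 = $77,526.03.
$77,526.03 is at or above the $1,500 minimum.
Rounded to the nearest dollar: $77,526.

$77,526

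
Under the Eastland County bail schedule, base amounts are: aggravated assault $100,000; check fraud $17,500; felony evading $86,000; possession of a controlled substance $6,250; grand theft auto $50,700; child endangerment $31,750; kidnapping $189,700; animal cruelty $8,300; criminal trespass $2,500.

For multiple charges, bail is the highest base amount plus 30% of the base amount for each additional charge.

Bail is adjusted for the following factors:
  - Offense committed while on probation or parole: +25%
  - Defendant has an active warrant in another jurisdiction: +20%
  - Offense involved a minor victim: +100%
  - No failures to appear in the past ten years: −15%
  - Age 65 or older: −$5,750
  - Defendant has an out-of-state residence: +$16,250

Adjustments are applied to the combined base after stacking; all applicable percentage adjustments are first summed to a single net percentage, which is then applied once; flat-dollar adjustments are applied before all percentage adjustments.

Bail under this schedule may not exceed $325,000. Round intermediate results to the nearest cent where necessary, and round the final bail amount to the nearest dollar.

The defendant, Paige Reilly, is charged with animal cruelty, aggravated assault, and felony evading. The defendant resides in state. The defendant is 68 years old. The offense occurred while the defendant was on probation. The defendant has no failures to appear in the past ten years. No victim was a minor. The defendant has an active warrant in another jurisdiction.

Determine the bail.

Base amounts from the schedule: animal cruelty $8,300; aggravated assault $100,000; felony evading $86,000.
Stacking rule: highest base plus 30% of each additional charge. Highest is aggravated assault at $100,000. Additional: $8,300 × 30% = $2,490; $86,000 × 30% = $25,800. Combined base = $100,000 + $28,290 = $128,290.
Age 65 or older (−$5,750 flat): $128,290 − $5,750 = $122,540.
Net percentage adjustment: +25% +20% −15% = +30%. $122,540 × 1.3 = $159,302.
$159,302 is within the $325,000 maximum.

$159,302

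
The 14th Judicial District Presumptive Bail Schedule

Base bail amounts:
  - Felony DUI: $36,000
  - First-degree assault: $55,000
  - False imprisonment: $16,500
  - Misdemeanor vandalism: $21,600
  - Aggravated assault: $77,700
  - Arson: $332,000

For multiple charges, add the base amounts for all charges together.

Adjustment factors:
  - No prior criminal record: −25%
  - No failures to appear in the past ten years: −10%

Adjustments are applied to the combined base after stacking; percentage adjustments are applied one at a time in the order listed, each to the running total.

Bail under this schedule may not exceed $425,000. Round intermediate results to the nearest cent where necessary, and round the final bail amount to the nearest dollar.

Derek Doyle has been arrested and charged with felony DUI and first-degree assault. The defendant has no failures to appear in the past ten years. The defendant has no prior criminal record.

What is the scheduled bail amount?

Base amounts from the schedule: felony DUI $36,000; first-degree assault $55,000.
Stacking rule: sum of all bases. $36,000 + $55,000 = $91,000.
No prior criminal record (−25%): $91,000 × 0.75 = $68,250.
No failures to appear in the past ten years (−10%): $68,250 × 0.9 = $61,425.
$61,425 is within the $425,000 maximum.

$61,425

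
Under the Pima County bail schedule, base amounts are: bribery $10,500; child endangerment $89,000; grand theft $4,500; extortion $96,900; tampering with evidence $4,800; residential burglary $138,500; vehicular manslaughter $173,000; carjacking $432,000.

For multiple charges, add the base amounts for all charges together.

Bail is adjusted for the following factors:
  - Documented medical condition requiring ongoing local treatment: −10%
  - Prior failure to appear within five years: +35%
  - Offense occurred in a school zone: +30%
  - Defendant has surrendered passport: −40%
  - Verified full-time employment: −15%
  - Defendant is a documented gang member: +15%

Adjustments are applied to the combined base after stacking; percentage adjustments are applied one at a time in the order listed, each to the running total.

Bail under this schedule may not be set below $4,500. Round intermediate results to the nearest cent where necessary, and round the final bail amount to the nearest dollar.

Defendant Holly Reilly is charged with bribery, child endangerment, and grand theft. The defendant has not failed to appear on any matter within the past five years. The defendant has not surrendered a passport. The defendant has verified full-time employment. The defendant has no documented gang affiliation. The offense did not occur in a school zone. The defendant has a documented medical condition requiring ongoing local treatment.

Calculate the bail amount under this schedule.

$79,560

Base amounts from the schedule: bribery $10,500; child endangerment $89,000; grand theft $4,500.
Stacking rule: sum of all bases. $10,500 + $89,000 + $4,500 = $104,000.
Documented medical condition requiring ongoing local treatment (−10%): $104,000 × 0.9 = $93,600.
Verified full-time employment (−15%): $93,600 × 0.85 = $79,560.
$79,560 is at or above the $4,500 minimum.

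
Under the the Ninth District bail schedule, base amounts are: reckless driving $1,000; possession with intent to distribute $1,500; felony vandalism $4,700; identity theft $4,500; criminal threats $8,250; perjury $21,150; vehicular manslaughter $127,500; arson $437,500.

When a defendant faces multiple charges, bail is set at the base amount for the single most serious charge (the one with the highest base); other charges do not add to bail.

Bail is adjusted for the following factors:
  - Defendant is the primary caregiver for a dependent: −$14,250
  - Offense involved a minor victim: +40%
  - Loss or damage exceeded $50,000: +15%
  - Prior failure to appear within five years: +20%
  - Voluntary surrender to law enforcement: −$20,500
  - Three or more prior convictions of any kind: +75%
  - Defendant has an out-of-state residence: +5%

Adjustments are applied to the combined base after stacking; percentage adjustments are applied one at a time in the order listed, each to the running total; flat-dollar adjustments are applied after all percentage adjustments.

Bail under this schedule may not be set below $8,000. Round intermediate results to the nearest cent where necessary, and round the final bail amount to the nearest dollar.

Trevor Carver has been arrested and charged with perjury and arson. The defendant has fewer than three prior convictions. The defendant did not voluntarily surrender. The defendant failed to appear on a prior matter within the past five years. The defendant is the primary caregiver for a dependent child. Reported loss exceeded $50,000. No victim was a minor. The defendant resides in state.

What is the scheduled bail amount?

$589,500

Base amounts from the schedule: perjury $21,150; arson $437,500.
Stacking rule: use the highest base only. Highest is arson at $437,500. Combined base = $437,500.
Loss or damage exceeded $50,000 (+15%): $437,500 × 1.15 = $503,125.
Prior failure to appear within five years (+20%): $503,125 × 1.2 = $603,750.
Defendant is the primary caregiver for a dependent (−$14,250 flat): $603,750 − $14,250 = $589,500.
$589,500 is at or above the $8,000 minimum.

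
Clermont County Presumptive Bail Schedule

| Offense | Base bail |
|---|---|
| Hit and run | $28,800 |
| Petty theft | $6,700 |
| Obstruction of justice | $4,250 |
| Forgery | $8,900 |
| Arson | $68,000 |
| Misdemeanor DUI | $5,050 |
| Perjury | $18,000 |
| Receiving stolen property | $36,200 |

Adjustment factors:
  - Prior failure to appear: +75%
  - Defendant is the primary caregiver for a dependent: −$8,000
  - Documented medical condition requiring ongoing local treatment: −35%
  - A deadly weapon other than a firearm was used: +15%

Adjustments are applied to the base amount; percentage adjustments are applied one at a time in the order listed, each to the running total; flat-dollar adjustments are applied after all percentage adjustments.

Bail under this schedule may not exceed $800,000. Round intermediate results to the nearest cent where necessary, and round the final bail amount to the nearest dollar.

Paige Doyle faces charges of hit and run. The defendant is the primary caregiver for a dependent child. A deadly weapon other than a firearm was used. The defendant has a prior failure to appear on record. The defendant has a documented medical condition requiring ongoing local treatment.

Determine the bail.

Base amounts from the schedule: hit and run $28,800.
Single charge. Combined base = $28,800.
Prior failure to appear (+75%): $28,800 × 1.75 = $50,400.
Documented medical condition requiring ongoing local treatment (−35%): $50,400 × 0.65 = $32,760.
A deadly weapon other than a firearm was used (+15%): $32,760 × 1.15 = $37,674.
Defendant is the primary caregiver for a dependent (−$8,000 flat): $37,674 − $8,000 = $29,674.
$29,674 is within the $800,000 maximum.

$29,674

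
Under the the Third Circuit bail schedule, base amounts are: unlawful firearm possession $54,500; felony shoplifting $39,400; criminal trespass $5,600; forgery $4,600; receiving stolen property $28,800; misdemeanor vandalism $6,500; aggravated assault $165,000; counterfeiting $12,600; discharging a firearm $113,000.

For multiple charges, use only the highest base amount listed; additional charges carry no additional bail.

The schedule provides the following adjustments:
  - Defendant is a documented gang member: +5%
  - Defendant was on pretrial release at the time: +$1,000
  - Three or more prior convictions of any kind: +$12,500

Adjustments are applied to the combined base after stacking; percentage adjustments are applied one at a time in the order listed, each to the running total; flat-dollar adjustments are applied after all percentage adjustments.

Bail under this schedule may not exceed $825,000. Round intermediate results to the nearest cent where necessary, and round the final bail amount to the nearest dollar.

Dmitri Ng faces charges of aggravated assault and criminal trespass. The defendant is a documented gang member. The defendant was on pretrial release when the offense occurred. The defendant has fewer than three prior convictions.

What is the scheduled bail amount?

$174,250

Base amounts from the schedule: aggravated assault $165,000; criminal trespass $5,600.
Stacking rule: use the highest base only. Highest is aggravated assault at $165,000. Combined base = $165,000.
Defendant is a documented gang member (+5%): $165,000 × 1.05 = $173,250.
Defendant was on pretrial release at the time (+$1,000 flat): $173,250 + $1,000 = $174,250.
$174,250 is within the $825,000 maximum.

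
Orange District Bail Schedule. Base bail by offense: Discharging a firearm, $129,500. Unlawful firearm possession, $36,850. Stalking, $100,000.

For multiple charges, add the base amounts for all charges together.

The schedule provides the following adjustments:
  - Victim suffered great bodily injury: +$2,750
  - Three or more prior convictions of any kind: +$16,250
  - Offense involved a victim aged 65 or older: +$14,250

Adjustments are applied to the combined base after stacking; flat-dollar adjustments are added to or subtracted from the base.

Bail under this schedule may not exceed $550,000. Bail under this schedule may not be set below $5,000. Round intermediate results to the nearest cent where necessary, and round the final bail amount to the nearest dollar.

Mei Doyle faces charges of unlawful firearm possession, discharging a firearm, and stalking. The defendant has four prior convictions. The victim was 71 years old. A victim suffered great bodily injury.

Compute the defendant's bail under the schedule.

Base amounts from the schedule: unlawful firearm possession $36,850; discharging a firearm $129,500; stalking $100,000.
Stacking rule: sum of all bases. $36,850 + $129,500 + $100,000 = $266,350.
Victim suffered great bodily injury (+$2,750 flat): $266,350 + $2,750 = $269,100.
Three or more prior convictions of any kind (+$16,250 flat): $269,100 + $16,250 = $285,350.
Offense involved a victim aged 65 or older (+$14,250 flat): $285,350 + $14,250 = $299,600.
$299,600 is within the $550,000 maximum.
$299,600 is at or above the $5,000 minimum.

$299,600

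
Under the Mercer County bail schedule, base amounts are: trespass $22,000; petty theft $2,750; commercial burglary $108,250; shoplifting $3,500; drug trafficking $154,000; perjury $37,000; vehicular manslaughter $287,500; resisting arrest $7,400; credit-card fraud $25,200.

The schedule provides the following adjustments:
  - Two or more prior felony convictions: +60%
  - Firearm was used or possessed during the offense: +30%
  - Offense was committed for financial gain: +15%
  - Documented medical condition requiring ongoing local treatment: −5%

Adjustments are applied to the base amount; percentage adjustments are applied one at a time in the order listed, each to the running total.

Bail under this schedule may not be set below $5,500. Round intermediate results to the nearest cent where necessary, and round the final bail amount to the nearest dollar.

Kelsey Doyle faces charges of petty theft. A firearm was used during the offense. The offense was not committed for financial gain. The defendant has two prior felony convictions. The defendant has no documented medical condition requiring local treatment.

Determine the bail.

$5,720

Base amounts from the schedule: petty theft $2,750.
Single charge. Combined base = $2,750.
Two or more prior felony convictions (+60%): $2,750 × 1.6 = $4,400.
Firearm was used or possessed during the offense (+30%): $4,400 × 1.3 = $5,720.
$5,720 is at or above the $5,500 minimum.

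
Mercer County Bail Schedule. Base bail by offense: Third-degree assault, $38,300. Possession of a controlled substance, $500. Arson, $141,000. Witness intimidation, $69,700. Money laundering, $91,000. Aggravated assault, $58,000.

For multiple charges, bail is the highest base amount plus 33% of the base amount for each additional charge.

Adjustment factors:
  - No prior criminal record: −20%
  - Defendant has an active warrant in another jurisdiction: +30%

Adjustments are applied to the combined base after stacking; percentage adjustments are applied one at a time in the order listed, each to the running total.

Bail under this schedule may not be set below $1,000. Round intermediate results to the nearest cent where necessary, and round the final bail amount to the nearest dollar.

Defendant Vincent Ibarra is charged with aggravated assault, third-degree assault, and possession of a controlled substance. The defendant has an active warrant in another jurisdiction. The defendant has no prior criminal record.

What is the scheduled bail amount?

Base amounts from the schedule: aggravated assault $58,000; third-degree assault $38,300; possession of a controlled substance $500.
Stacking rule: highest base plus 33% of each additional charge. Highest is aggravated assault at $58,000. Additional: $38,300 × 33% = $12,639; $500 × 33% = $165. Combined base = $58,000 + $12,804 = $70,804.
No prior criminal record (−20%): $70,804 × 0.8 = $56,643.20.
Defendant has an active warrant in another jurisdiction (+30%): $56,643.20 × 1.3 = $73,636.16.
$73,636.16 is at or above the $1,000 minimum.
Rounded to the nearest dollar: $73,636.

$73,636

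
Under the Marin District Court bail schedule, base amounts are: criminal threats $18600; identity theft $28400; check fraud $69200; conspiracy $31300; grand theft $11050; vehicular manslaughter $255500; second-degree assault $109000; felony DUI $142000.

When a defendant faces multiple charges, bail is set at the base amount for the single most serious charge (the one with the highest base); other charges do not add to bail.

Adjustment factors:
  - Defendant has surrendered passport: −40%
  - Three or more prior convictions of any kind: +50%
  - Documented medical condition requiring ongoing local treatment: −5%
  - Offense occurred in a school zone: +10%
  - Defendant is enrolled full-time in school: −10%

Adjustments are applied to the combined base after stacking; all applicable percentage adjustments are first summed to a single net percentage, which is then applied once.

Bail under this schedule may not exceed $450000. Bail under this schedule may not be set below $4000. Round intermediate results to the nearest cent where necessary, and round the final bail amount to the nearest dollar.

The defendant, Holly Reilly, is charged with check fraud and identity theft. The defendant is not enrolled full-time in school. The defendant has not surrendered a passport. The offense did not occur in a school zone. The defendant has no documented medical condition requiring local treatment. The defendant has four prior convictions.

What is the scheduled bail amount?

Base amounts from the schedule: check fraud $69200; identity theft $28400.
Stacking rule: use the highest base only. Highest is check fraud at $69200. Combined base = $69200.
Three or more prior convictions of any kind (+50%): $69200 × 1.5 = $103800.
$103800 is within the $450000 maximum.
$103800 is at or above the $4000 minimum.

$103800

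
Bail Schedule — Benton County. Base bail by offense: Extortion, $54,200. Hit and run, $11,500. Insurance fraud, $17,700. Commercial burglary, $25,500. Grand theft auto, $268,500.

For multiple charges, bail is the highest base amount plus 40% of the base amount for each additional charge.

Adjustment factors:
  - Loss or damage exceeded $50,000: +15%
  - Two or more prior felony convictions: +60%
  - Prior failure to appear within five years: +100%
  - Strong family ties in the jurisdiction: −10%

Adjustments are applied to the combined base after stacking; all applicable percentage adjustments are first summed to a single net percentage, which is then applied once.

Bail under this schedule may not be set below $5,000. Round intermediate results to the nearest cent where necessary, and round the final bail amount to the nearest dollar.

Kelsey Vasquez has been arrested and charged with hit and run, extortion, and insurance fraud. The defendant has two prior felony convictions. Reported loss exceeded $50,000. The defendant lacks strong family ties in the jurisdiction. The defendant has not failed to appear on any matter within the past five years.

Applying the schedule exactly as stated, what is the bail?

Base amounts from the schedule: hit and run $11,500; extortion $54,200; insurance fraud $17,700.
Stacking rule: highest base plus 40% of each additional charge. Highest is extortion at $54,200. Additional: $11,500 × 40% = $4,600; $17,700 × 40% = $7,080. Combined base = $54,200 + $11,680 = $65,880.
Net percentage adjustment: +15% +60% = +75%. $65,880 × 1.75 = $115,290.
$115,290 is at or above the $5,000 minimum.

$115,290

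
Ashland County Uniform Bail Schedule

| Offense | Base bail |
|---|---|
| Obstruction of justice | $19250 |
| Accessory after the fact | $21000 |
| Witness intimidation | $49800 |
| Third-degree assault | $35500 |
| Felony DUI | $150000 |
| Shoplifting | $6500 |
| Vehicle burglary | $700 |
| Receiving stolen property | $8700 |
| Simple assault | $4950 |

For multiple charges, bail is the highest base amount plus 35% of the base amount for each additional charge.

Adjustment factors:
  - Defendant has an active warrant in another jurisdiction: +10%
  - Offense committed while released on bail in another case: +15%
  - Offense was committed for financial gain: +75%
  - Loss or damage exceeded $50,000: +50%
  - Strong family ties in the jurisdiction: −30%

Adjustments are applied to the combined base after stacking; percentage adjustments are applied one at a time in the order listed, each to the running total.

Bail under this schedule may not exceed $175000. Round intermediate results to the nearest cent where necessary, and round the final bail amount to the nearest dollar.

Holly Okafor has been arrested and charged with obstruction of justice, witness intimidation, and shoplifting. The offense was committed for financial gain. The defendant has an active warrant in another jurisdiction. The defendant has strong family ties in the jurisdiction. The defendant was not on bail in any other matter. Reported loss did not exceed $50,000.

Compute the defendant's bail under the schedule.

$79250

Base amounts from the schedule: obstruction of justice $19250; witness intimidation $49800; shoplifting $6500.
Stacking rule: highest base plus 35% of each additional charge. Highest is witness intimidation at $49800. Additional: $19250 × 35% = $6737.50; $6500 × 35% = $2275. Combined base = $49800 + $9012.50 = $58812.50.
Defendant has an active warrant in another jurisdiction (+10%): $58812.50 × 1.1 = $64693.75.
Offense was committed for financial gain (+75%): $64693.75 × 1.75 = $113214.06.
Strong family ties in the jurisdiction (−30%): $113214.06 × 0.7 = $79249.84.
$79249.84 is within the $175000 maximum.
Rounded to the nearest dollar: $79250.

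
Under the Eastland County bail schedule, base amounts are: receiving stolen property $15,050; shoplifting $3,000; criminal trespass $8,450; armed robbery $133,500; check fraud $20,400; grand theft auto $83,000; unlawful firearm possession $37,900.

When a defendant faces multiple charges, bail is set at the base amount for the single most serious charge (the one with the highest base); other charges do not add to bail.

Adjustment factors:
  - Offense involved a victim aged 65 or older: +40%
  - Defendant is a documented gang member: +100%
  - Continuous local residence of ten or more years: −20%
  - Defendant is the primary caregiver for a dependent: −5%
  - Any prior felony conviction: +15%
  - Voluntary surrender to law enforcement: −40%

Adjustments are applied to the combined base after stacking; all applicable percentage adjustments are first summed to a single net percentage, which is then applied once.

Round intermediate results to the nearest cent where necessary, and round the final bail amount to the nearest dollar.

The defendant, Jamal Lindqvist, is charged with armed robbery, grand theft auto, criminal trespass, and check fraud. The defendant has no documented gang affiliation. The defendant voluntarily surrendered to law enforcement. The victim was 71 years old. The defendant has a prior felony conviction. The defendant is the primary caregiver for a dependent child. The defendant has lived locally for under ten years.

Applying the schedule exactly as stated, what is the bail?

Base amounts from the schedule: armed robbery $133,500; grand theft auto $83,000; criminal trespass $8,450; check fraud $20,400.
Stacking rule: use the highest base only. Highest is armed robbery at $133,500. Combined base = $133,500.
Net percentage adjustment: +40% −5% +15% −40% = +10%. $133,500 × 1.1 = $146,850.

$146,850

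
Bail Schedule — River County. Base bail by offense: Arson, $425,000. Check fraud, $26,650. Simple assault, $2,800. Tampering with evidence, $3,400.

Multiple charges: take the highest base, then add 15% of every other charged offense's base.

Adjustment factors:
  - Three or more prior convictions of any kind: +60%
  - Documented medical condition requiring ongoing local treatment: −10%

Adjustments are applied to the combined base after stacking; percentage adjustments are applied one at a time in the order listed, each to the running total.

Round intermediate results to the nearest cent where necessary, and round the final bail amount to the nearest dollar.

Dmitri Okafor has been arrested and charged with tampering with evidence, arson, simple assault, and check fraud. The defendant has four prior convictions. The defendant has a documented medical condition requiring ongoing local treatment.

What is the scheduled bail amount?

$619,096

Base amounts from the schedule: tampering with evidence $3,400; arson $425,000; simple assault $2,800; check fraud $26,650.
Stacking rule: highest base plus 15% of each additional charge. Highest is arson at $425,000. Additional: $3,400 × 15% = $510; $2,800 × 15% = $420; $26,650 × 15% = $3,997.50. Combined base = $425,000 + $4,927.50 = $429,927.50.
Three or more prior convictions of any kind (+60%): $429,927.50 × 1.6 = $687,884.
Documented medical condition requiring ongoing local treatment (−10%): $687,884 × 0.9 = $619,095.60.
Rounded to the nearest dollar: $619,096.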